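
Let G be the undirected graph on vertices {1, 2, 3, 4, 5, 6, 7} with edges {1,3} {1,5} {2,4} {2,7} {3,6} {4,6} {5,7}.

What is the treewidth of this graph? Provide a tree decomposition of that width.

Every bag has size at most 3, so the width is 3 − 1 = 2 and tw(G) ≤ 2. Since 3–1–5–7–2–4–6–3 is a cycle in G, G is not acyclic. Forests are exactly the graphs of treewidth ≤ 1, so tw(G) ≥ 2. Combining the bounds, tw(G) = 2.

Treewidth 2.
One optimal decomposition is:
Bags: B1 = {1, 3, 5}  B2 = {3, 5, 7}  B3 = {2, 3, 7}  B4 = {2, 3, 4}  B5 = {3, 4, 6}
Tree: B1–B2, B2–B3, B3–B4, B4–B5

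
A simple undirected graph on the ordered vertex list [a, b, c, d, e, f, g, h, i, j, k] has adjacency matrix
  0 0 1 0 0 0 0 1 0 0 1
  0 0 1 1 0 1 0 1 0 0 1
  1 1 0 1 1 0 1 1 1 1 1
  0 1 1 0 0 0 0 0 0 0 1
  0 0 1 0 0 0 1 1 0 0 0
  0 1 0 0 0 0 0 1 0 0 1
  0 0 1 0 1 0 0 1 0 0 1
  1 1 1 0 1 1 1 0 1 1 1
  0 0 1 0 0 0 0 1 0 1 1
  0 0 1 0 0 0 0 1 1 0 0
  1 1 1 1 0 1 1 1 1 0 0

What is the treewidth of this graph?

3

A width-3 tree decomposition is:
Bags: B1 = {c, g, h, k}  B2 = {c, e, g, h}  B3 = {c, h, i, k}  B4 = {b, c, h, k}  B5 = {c, h, i, j}  B6 = {a, c, h, k}  B7 = {b, f, h, k}  B8 = {b, c, d, k}
Tree: B1–B2, B1–B3, B1–B4, B3–B5, B3–B6, B4–B7, B4–B8
Each bag holds 4 vertices, so the decomposition has width 3, which upper-bounds the treewidth. For the lower bound, the 4 vertices {b, c, d, k} are pairwise adjacent, and any tree decomposition puts a clique entirely inside one bag — forcing width ≥ 3. The upper and lower bounds meet at 3, so that is the treewidth.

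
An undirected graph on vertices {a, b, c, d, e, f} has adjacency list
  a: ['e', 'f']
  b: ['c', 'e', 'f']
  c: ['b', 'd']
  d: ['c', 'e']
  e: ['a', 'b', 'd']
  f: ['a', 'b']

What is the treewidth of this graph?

A width-2 tree decomposition is:
Bags: B1 = {a, b, f}  B2 = {a, b, e}  B3 = {b, c, e}  B4 = {c, d, e}
Tree: B1–B2, B2–B3, B3–B4
Each bag holds 3 vertices, so the decomposition has width 2, which upper-bounds the treewidth. The edges f–a–e–b–f form a cycle, so G is not a tree and its treewidth is at least 2. The upper and lower bounds meet at 2, so that is the treewidth.

2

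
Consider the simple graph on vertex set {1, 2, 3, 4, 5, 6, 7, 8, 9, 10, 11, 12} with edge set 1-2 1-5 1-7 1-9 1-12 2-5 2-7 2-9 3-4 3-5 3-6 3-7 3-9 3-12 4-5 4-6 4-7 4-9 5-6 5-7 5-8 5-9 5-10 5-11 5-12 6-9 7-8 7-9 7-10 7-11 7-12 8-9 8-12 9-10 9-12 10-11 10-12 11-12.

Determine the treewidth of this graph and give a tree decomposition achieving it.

The largest bag has 5 vertices, giving width 4; this decomposition certifies tw(G) ≤ 4. On the other hand G contains the 5-clique {3, 4, 5, 6, 9}. A clique must lie in a single bag of any decomposition, so no decomposition can have width below 4. Combining the bounds, tw(G) = 4.

Treewidth 4.
One optimal decomposition is:
Bags: B1 = {1, 5, 7, 9, 12}  B2 = {5, 7, 9, 10, 12}  B3 = {3, 5, 7, 9, 12}  B4 = {3, 4, 5, 7, 9}  B5 = {1, 2, 5, 7, 9}  B6 = {5, 7, 8, 9, 12}  B7 = {3, 4, 5, 6, 9}  B8 = {5, 7, 10, 11, 12}
Tree: B1–B2, B2–B3, B3–B4, B1–B5, B3–B6, B4–B7, B2–B8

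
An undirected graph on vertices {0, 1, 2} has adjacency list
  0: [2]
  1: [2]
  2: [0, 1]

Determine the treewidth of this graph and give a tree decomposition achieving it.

Each bag holds 2 vertices, so the decomposition has width 1, which upper-bounds the treewidth. Since G has at least one edge (e.g. 2–1), it is not an edgeless graph, so tw(G) ≥ 1. The upper and lower bounds meet at 1, so that is the treewidth.

Treewidth 1.
One such decomposition:
Bags: B1 = {1, 2}  B2 = {0, 2}
Tree: B1–B2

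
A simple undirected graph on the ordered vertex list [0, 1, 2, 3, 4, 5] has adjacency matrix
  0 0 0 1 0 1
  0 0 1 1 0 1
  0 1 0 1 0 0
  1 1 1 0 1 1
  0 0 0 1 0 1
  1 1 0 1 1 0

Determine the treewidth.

2

A width-2 tree decomposition is:
Bags: B1 = {0, 3, 5}  B2 = {1, 3, 5}  B3 = {3, 4, 5}  B4 = {1, 2, 3}
Tree: B1–B2, B2–B3, B2–B4
Every bag has size at most 3, so the width is 3 − 1 = 2 and tw(G) ≤ 2. Conversely, {1, 2, 3} is a clique of size 3, and the vertices of any clique must share a bag in every tree decomposition; so some bag has ≥ 3 vertices and tw(G) ≥ 2. Combining the bounds, tw(G) = 2.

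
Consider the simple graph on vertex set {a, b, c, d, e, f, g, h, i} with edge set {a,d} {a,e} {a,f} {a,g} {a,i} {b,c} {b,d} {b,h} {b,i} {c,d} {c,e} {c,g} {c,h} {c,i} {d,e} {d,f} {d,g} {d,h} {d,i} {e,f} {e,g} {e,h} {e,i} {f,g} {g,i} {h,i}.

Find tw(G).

A width-4 tree decomposition is:
Bags: B1 = {c, d, e, h, i}  B2 = {c, d, e, g, i}  B3 = {a, d, e, g, i}  B4 = {a, d, e, f, g}  B5 = {b, c, d, h, i}
Tree: B1–B2, B2–B3, B3–B4, B1–B5
The largest bag has 5 vertices, giving width 4; this decomposition certifies tw(G) ≤ 4. On the other hand G contains the 5-clique {a, d, e, f, g}. A clique must lie in a single bag of any decomposition, so no decomposition can have width below 4. Therefore the treewidth is 4.

4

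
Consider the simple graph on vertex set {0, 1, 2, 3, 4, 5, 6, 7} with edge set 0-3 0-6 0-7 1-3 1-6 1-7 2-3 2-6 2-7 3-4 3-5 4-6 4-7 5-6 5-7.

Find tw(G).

A width-3 tree decomposition is:
Bags: B1 = {0, 3, 6, 7}  B2 = {3, 5, 6, 7}  B3 = {1, 3, 6, 7}  B4 = {3, 4, 6, 7}  B5 = {2, 3, 6, 7}
Tree: B1–B2, B2–B3, B3–B4, B4–B5
Each bag holds 4 vertices, so the decomposition has width 3, which upper-bounds the treewidth. For the lower bound: the 4 vertex sets {0,6}, {3,5}, {7}, {1} are disjoint, each induces a connected subgraph, and every pair is joined by at least one edge of G. Contracting each set to a single vertex therefore yields K_{4} as a minor, and since treewidth is minor-monotone, tw(G) ≥ tw(K_{4}) = 3. Combining the bounds, tw(G) = 3.

3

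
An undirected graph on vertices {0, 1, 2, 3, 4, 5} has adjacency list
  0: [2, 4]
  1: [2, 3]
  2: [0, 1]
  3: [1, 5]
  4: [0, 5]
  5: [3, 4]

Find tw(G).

A width-2 tree decomposition is:
Bags: B1 = {1, 2, 3}  B2 = {2, 3, 5}  B3 = {2, 4, 5}  B4 = {0, 2, 4}
Tree: B1–B2, B2–B3, B3–B4
Each bag holds 3 vertices, so the decomposition has width 2, which upper-bounds the treewidth. Since 2–1–3–5–4–0–2 is a cycle in G, G is not acyclic. Forests are exactly the graphs of treewidth ≤ 1, so tw(G) ≥ 2. Therefore the treewidth is 2.

2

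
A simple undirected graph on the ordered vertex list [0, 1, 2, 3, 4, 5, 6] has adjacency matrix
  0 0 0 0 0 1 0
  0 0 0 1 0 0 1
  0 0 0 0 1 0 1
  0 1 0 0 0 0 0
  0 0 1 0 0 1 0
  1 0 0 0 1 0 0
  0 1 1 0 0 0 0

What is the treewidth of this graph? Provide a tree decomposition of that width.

Treewidth 1.
One such decomposition:
Bags: B1 = {1, 3}  B2 = {1, 6}  B3 = {2, 6}  B4 = {2, 4}  B5 = {4, 5}  B6 = {0, 5}
Tree: B1–B2, B2–B3, B3–B4, B4–B5, B5–B6

The largest bag has 2 vertices, giving width 1; this decomposition certifies tw(G) ≤ 1. Since G has at least one edge (e.g. 3–1), it is not an edgeless graph, so tw(G) ≥ 1. Combining the bounds, tw(G) = 1.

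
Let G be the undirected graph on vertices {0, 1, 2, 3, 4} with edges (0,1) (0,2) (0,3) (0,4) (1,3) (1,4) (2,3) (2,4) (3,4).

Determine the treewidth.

3

A width-3 tree decomposition is:
Bags: B1 = {0, 1, 3, 4}  B2 = {0, 2, 3, 4}
Tree: B1–B2
Each bag holds 4 vertices, so the decomposition has width 3, which upper-bounds the treewidth. For the lower bound, the 4 vertices {0, 1, 3, 4} are pairwise adjacent, and any tree decomposition puts a clique entirely inside one bag — forcing width ≥ 3. Hence tw(G) = 3 exactly.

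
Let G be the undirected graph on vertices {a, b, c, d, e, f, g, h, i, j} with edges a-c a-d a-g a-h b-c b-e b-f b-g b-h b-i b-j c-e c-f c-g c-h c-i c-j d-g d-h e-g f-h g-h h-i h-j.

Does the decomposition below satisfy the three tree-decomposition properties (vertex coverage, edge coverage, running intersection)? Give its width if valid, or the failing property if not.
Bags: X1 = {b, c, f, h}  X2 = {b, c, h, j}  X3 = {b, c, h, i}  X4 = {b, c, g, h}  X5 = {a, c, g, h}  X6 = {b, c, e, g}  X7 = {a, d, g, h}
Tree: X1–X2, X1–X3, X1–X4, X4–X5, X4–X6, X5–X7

Checking the three conditions: (i) the bags cover all of {a, b, c, d, e, f, g, h, i, j}; (ii) for each edge, some bag contains both endpoints; (iii) the bags containing any fixed vertex form a subtree. All hold, so the decomposition is valid with width 4 − 1 = 3.

Yes; width 3.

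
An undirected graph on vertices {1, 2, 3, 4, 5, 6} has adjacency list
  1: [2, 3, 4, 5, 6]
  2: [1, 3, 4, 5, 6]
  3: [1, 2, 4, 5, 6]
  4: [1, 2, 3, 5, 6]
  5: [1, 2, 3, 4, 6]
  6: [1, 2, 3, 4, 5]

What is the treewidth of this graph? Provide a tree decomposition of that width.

A single bag containing all 6 vertices is trivially a valid decomposition of width 5. Conversely, {1, 2, 3, 4, 5, 6} is a clique of size 6, and the vertices of any clique must share a bag in every tree decomposition; so some bag has ≥ 6 vertices and tw(G) ≥ 5. Combining the bounds, tw(G) = 5.

Treewidth 5.
One such decomposition:
Bags: B1 = {1, 2, 3, 4, 5, 6}
Tree: (single bag)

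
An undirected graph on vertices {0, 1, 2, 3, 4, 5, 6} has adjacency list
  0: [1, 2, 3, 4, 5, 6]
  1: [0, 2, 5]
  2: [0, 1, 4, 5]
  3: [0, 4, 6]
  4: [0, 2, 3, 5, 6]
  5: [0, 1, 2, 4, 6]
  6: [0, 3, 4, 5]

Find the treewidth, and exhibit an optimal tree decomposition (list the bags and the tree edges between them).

Treewidth 3.
One such decomposition:
Bags: B1 = {0, 2, 4, 5}  B2 = {0, 4, 5, 6}  B3 = {0, 1, 2, 5}  B4 = {0, 3, 4, 6}
Tree: B1–B2, B1–B3, B2–B4

The largest bag has 4 vertices, giving width 3; this decomposition certifies tw(G) ≤ 3. Conversely, {0, 1, 2, 5} is a clique of size 4, and the vertices of any clique must share a bag in every tree decomposition; so some bag has ≥ 4 vertices and tw(G) ≥ 3. Hence tw(G) = 3 exactly.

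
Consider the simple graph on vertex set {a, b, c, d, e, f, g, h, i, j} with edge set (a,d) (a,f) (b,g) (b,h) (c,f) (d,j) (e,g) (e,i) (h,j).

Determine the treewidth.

1

A width-1 tree decomposition is:
Bags: B1 = {e, i}  B2 = {e, g}  B3 = {b, g}  B4 = {b, h}  B5 = {h, j}  B6 = {d, j}  B7 = {a, d}  B8 = {a, f}  B9 = {c, f}
Tree: B1–B2, B2–B3, B3–B4, B4–B5, B5–B6, B6–B7, B7–B8, B8–B9
Every bag has size at most 2, so the width is 2 − 1 = 1 and tw(G) ≤ 1. Since G has at least one edge (e.g. i–e), it is not an edgeless graph, so tw(G) ≥ 1. The upper and lower bounds meet at 1, so that is the treewidth.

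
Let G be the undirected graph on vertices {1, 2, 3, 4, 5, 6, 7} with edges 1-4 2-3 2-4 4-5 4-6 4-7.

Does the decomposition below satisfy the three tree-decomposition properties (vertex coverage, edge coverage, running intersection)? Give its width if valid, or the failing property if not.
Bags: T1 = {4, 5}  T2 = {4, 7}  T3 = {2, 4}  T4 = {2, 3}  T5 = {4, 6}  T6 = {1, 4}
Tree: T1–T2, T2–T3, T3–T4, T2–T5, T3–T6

Every vertex of G appears in some bag (union = {1, 2, 3, 4, 5, 6, 7}); every edge is covered by a bag; and for each vertex v the set of bags containing v is connected in the bag tree. The decomposition is therefore valid. The largest bag has 2 vertices, so the width is 1.

Yes; width 1.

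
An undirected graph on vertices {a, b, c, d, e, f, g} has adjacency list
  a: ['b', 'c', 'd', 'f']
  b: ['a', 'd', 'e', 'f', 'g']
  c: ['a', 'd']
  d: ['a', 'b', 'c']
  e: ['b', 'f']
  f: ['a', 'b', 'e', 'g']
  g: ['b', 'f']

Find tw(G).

A width-2 tree decomposition is:
Bags: B1 = {b, e, f}  B2 = {b, f, g}  B3 = {a, b, f}  B4 = {a, b, d}  B5 = {a, c, d}
Tree: B1–B2, B2–B3, B3–B4, B4–B5
Every bag has size at most 3, so the width is 3 − 1 = 2 and tw(G) ≤ 2. On the other hand G contains the 3-clique {a, c, d}. A clique must lie in a single bag of any decomposition, so no decomposition can have width below 2. The upper and lower bounds meet at 2, so that is the treewidth.

2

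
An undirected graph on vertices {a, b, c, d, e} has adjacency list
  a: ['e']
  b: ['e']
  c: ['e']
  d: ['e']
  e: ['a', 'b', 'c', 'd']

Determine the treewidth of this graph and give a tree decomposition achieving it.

Treewidth 1.
One such decomposition:
Bags: B1 = {d, e}  B2 = {c, e}  B3 = {a, e}  B4 = {b, e}
Tree: B1–B2, B1–B3, B3–B4

Every bag has size at most 2, so the width is 2 − 1 = 1 and tw(G) ≤ 1. Any graph with an edge has treewidth ≥ 1, and G has the edge e–d. Therefore the treewidth is 1.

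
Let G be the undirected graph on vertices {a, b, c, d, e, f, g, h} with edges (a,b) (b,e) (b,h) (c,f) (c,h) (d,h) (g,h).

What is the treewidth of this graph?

1

A width-1 tree decomposition is:
Bags: B1 = {d, h}  B2 = {b, h}  B3 = {c, h}  B4 = {b, e}  B5 = {a, b}  B6 = {g, h}  B7 = {c, f}
Tree: B1–B2, B2–B3, B2–B4, B2–B5, B3–B6, B3–B7
The largest bag has 2 vertices, giving width 1; this decomposition certifies tw(G) ≤ 1. Since G has at least one edge (e.g. h–d), it is not an edgeless graph, so tw(G) ≥ 1. Combining the bounds, tw(G) = 1.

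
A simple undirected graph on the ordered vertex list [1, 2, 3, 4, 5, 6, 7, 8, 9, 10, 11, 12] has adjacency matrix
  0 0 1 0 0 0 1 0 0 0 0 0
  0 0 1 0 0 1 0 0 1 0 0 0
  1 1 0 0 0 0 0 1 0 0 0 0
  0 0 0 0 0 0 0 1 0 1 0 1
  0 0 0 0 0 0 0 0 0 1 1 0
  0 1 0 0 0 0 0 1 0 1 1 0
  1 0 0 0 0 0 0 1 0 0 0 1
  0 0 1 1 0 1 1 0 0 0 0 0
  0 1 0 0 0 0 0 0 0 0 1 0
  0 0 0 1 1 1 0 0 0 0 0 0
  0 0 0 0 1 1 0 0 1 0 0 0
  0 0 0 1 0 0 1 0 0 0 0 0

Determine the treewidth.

3

A width-3 tree decomposition is:
Bags: B1 = {2, 5, 9, 11}  B2 = {2, 5, 6, 11}  B3 = {2, 5, 6, 10}  B4 = {2, 3, 6, 10}  B5 = {3, 6, 8, 10}  B6 = {3, 4, 8, 10}  B7 = {1, 3, 4, 8}  B8 = {1, 4, 7, 8}  B9 = {1, 4, 7, 12}
Tree: B1–B2, B2–B3, B3–B4, B4–B5, B5–B6, B6–B7, B7–B8, B8–B9
Every bag has size at most 4, so the width is 4 − 1 = 3 and tw(G) ≤ 3. For the lower bound: the 4 vertex sets {5,9,11}, {2}, {6}, {3,4,8,10} are disjoint, each induces a connected subgraph, and every pair is joined by at least one edge of G. Contracting each set to a single vertex therefore yields K_{4} as a minor, and since treewidth is minor-monotone, tw(G) ≥ tw(K_{4}) = 3. Combining the bounds, tw(G) = 3.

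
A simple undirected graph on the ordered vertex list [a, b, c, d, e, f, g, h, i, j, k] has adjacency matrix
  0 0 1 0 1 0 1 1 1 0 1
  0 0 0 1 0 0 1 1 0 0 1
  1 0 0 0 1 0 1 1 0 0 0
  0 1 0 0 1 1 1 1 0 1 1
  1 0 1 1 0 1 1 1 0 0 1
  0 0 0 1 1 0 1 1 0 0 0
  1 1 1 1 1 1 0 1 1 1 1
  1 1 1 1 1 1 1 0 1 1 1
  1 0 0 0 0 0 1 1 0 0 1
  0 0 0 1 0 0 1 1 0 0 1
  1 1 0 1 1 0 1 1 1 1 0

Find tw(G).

4

A width-4 tree decomposition is:
Bags: B1 = {d, e, g, h, k}  B2 = {a, e, g, h, k}  B3 = {a, g, h, i, k}  B4 = {d, g, h, j, k}  B5 = {a, c, e, g, h}  B6 = {b, d, g, h, k}  B7 = {d, e, f, g, h}
Tree: B1–B2, B2–B3, B1–B4, B2–B5, B4–B6, B1–B7
Every bag has size at most 5, so the width is 5 − 1 = 4 and tw(G) ≤ 4. Conversely, {a, c, e, g, h} is a clique of size 5, and the vertices of any clique must share a bag in every tree decomposition; so some bag has ≥ 5 vertices and tw(G) ≥ 4. Therefore the treewidth is 4.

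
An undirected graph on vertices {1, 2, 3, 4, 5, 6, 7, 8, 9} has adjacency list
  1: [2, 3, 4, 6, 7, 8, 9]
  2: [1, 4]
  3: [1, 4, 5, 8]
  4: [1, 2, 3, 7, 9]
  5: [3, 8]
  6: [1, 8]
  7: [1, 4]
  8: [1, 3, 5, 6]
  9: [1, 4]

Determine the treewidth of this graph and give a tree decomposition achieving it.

Treewidth 2.
Bags: B1 = {1, 3, 8}  B2 = {1, 6, 8}  B3 = {1, 3, 4}  B4 = {1, 2, 4}  B5 = {3, 5, 8}  B6 = {1, 4, 7}  B7 = {1, 4, 9}
Tree: B1–B2, B1–B3, B3–B4, B1–B5, B3–B6, B4–B7

Every bag has size at most 3, so the width is 3 − 1 = 2 and tw(G) ≤ 2. On the other hand G contains the 3-clique {1, 3, 8}. A clique must lie in a single bag of any decomposition, so no decomposition can have width below 2. Therefore the treewidth is 2.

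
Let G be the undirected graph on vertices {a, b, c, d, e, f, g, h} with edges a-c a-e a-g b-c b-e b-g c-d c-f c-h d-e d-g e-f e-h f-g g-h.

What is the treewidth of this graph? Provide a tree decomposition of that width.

Treewidth 3.
One such decomposition:
Bags: B1 = {c, d, e, g}  B2 = {c, e, g, h}  B3 = {c, e, f, g}  B4 = {b, c, e, g}  B5 = {a, c, e, g}
Tree: B1–B2, B2–B3, B3–B4, B4–B5

The largest bag has 4 vertices, giving width 3; this decomposition certifies tw(G) ≤ 3. For the lower bound: the 4 vertex sets {d,g}, {e,h}, {c}, {f} are disjoint, each induces a connected subgraph, and every pair is joined by at least one edge of G. Contracting each set to a single vertex therefore yields K_{4} as a minor, and since treewidth is minor-monotone, tw(G) ≥ tw(K_{4}) = 3. Therefore the treewidth is 3.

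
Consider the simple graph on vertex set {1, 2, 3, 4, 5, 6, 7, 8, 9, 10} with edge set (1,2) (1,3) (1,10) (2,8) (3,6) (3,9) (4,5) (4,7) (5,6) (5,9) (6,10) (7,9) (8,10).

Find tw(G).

2

A width-2 tree decomposition is:
Bags: B1 = {4, 7, 9}  B2 = {4, 5, 9}  B3 = {3, 5, 9}  B4 = {3, 5, 6}  B5 = {1, 3, 6}  B6 = {1, 6, 10}  B7 = {1, 2, 10}  B8 = {2, 8, 10}
Tree: B1–B2, B2–B3, B3–B4, B4–B5, B5–B6, B6–B7, B7–B8
Each bag holds 3 vertices, so the decomposition has width 2, which upper-bounds the treewidth. The edges 7–4–5–9–7 form a cycle, so G is not a tree and its treewidth is at least 2. The upper and lower bounds meet at 2, so that is the treewidth.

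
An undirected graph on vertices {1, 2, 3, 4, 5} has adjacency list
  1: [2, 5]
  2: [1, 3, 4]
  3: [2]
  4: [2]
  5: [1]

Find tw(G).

A width-1 tree decomposition is:
Bags: B1 = {2, 3}  B2 = {2, 4}  B3 = {1, 2}  B4 = {1, 5}
Tree: B1–B2, B1–B3, B3–B4
Each bag holds 2 vertices, so the decomposition has width 1, which upper-bounds the treewidth. G has an edge, so its treewidth is at least 1. Hence tw(G) = 1 exactly.

1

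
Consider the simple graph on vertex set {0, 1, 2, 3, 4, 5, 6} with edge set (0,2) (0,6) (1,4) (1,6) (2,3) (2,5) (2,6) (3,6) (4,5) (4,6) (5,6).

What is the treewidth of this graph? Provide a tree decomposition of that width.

Each bag holds 3 vertices, so the decomposition has width 2, which upper-bounds the treewidth. Conversely, {1, 4, 6} is a clique of size 3, and the vertices of any clique must share a bag in every tree decomposition; so some bag has ≥ 3 vertices and tw(G) ≥ 2. Hence tw(G) = 2 exactly.

Treewidth 2.
One such decomposition:
Bags: B1 = {2, 5, 6}  B2 = {0, 2, 6}  B3 = {4, 5, 6}  B4 = {1, 4, 6}  B5 = {2, 3, 6}
Tree: B1–B2, B1–B3, B3–B4, B2–B5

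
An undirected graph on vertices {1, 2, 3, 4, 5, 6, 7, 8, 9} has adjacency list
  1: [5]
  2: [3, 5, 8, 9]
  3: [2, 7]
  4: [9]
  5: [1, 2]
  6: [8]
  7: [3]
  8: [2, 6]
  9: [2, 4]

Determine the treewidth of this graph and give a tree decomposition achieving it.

Treewidth 1.
One optimal decomposition is:
Bags: B1 = {2, 5}  B2 = {2, 9}  B3 = {2, 3}  B4 = {4, 9}  B5 = {3, 7}  B6 = {2, 8}  B7 = {1, 5}  B8 = {6, 8}
Tree: B1–B2, B2–B3, B2–B4, B3–B5, B2–B6, B1–B7, B6–B8

Every bag has size at most 2, so the width is 2 − 1 = 1 and tw(G) ≤ 1. Any graph with an edge has treewidth ≥ 1, and G has the edge 2–5. Therefore the treewidth is 1.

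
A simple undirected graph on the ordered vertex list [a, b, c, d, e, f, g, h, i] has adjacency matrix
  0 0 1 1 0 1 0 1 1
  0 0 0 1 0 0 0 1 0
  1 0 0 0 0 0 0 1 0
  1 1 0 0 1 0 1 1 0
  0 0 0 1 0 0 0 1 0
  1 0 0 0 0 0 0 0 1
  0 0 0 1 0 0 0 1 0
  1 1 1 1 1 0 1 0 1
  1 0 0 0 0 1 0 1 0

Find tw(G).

A width-2 tree decomposition is:
Bags: B1 = {d, e, h}  B2 = {b, d, h}  B3 = {a, d, h}  B4 = {d, g, h}  B5 = {a, h, i}  B6 = {a, f, i}  B7 = {a, c, h}
Tree: B1–B2, B2–B3, B2–B4, B3–B5, B5–B6, B3–B7
The largest bag has 3 vertices, giving width 2; this decomposition certifies tw(G) ≤ 2. Conversely, {d, g, h} is a clique of size 3, and the vertices of any clique must share a bag in every tree decomposition; so some bag has ≥ 3 vertices and tw(G) ≥ 2. Hence tw(G) = 2 exactly.

2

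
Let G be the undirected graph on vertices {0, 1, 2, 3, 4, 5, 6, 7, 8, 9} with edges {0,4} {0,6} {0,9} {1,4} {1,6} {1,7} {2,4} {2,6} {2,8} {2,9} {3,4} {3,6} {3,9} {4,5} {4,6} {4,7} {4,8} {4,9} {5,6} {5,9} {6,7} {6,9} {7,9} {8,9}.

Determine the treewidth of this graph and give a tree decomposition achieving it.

Each bag holds 4 vertices, so the decomposition has width 3, which upper-bounds the treewidth. For the lower bound, the 4 vertices {2, 4, 8, 9} are pairwise adjacent, and any tree decomposition puts a clique entirely inside one bag — forcing width ≥ 3. Therefore the treewidth is 3.

Treewidth 3.
One optimal decomposition is:
Bags: B1 = {2, 4, 6, 9}  B2 = {4, 6, 7, 9}  B3 = {1, 4, 6, 7}  B4 = {2, 4, 8, 9}  B5 = {0, 4, 6, 9}  B6 = {3, 4, 6, 9}  B7 = {4, 5, 6, 9}
Tree: B1–B2, B2–B3, B1–B4, B1–B5, B2–B6, B1–B7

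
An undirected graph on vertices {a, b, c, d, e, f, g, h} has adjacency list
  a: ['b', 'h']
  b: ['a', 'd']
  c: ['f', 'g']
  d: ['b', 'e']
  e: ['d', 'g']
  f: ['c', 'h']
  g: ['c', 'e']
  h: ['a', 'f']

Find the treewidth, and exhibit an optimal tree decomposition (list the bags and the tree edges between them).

Every bag has size at most 3, so the width is 3 − 1 = 2 and tw(G) ≤ 2. Since c–g–e–d–b–a–h–f–c is a cycle in G, G is not acyclic. Forests are exactly the graphs of treewidth ≤ 1, so tw(G) ≥ 2. Therefore the treewidth is 2.

Treewidth 2.
One such decomposition:
Bags: B1 = {c, e, g}  B2 = {c, d, e}  B3 = {b, c, d}  B4 = {a, b, c}  B5 = {a, c, h}  B6 = {c, f, h}
Tree: B1–B2, B2–B3, B3–B4, B4–B5, B5–B6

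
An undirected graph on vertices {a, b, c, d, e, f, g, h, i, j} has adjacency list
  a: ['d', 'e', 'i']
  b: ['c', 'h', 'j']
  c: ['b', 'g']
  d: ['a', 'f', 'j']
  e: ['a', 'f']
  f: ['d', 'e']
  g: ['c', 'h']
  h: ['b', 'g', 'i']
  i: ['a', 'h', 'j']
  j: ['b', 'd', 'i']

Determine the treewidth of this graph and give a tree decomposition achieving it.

Treewidth 2.
One such decomposition:
Bags: B1 = {b, c, g}  B2 = {b, g, h}  B3 = {b, h, j}  B4 = {h, i, j}  B5 = {d, i, j}  B6 = {a, d, i}  B7 = {a, d, f}  B8 = {a, e, f}
Tree: B1–B2, B2–B3, B3–B4, B4–B5, B5–B6, B6–B7, B7–B8

Each bag holds 3 vertices, so the decomposition has width 2, which upper-bounds the treewidth. Since c–g–h–b–c is a cycle in G, G is not acyclic. Forests are exactly the graphs of treewidth ≤ 1, so tw(G) ≥ 2. Therefore the treewidth is 2.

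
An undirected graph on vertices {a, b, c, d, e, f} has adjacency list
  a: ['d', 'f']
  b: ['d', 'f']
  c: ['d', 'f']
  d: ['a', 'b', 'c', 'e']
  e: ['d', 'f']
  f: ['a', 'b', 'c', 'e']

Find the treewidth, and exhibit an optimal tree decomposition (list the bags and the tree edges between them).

Treewidth 2.
Bags: B1 = {b, d, f}  B2 = {d, e, f}  B3 = {a, d, f}  B4 = {c, d, f}
Tree: B1–B2, B2–B3, B3–B4

The largest bag has 3 vertices, giving width 2; this decomposition certifies tw(G) ≤ 2. Since f–b–d–e–f is a cycle in G, G is not acyclic. Forests are exactly the graphs of treewidth ≤ 1, so tw(G) ≥ 2. The upper and lower bounds meet at 2, so that is the treewidth.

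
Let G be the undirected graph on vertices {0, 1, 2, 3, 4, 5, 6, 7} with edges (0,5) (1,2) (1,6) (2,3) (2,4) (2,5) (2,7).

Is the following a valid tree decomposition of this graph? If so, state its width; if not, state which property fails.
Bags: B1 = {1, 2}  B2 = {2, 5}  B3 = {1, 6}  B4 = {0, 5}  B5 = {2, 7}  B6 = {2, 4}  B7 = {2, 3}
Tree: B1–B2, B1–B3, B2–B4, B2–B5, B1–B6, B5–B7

Yes; width 1.

Checking the three conditions: (i) the bags cover all of {0, 1, 2, 3, 4, 5, 6, 7}; (ii) for each edge, some bag contains both endpoints; (iii) the bags containing any fixed vertex form a subtree. All hold, so the decomposition is valid with width 2 − 1 = 1.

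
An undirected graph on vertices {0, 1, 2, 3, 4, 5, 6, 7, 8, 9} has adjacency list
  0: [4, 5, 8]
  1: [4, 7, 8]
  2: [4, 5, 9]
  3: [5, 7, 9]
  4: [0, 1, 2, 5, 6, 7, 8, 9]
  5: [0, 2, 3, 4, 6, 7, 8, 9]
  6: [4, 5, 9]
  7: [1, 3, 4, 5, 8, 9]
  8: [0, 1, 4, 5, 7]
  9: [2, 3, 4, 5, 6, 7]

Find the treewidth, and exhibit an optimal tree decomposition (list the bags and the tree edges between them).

The largest bag has 4 vertices, giving width 3; this decomposition certifies tw(G) ≤ 3. For the lower bound, the 4 vertices {3, 5, 7, 9} are pairwise adjacent, and any tree decomposition puts a clique entirely inside one bag — forcing width ≥ 3. Hence tw(G) = 3 exactly.

Treewidth 3.
One such decomposition:
Bags: B1 = {4, 5, 6, 9}  B2 = {4, 5, 7, 9}  B3 = {4, 5, 7, 8}  B4 = {1, 4, 7, 8}  B5 = {3, 5, 7, 9}  B6 = {2, 4, 5, 9}  B7 = {0, 4, 5, 8}
Tree: B1–B2, B2–B3, B3–B4, B2–B5, B2–B6, B3–B7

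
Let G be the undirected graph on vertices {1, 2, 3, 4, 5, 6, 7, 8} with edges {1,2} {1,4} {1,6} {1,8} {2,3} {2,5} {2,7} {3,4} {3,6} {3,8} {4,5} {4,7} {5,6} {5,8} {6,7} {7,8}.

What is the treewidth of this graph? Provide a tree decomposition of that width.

Treewidth 4.
One optimal decomposition is:
Bags: B1 = {1, 2, 4, 6, 8}  B2 = {2, 4, 6, 7, 8}  B3 = {2, 3, 4, 6, 8}  B4 = {2, 4, 5, 6, 8}
Tree: B1–B2, B2–B3, B3–B4

Each bag holds 5 vertices, so the decomposition has width 4, which upper-bounds the treewidth. For the lower bound: the 5 vertex sets {1,2}, {7,8}, {3,4}, {6}, {5} are disjoint, each induces a connected subgraph, and every pair is joined by at least one edge of G. Contracting each set to a single vertex therefore yields K_{5} as a minor, and since treewidth is minor-monotone, tw(G) ≥ tw(K_{5}) = 4. Therefore the treewidth is 4.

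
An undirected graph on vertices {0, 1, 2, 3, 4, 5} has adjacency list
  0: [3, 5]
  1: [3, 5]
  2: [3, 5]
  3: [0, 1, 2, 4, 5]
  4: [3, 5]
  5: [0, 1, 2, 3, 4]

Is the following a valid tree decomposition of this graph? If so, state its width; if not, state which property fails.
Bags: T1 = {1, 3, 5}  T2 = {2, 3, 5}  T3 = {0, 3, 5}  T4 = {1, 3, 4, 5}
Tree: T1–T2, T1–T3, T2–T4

No — bags containing vertex 1 are not connected in the tree.

A tree decomposition must satisfy three properties: every vertex lies in some bag; for every edge, both endpoints lie together in some bag; and for every vertex, the bags containing it form a connected subtree. Here bags containing vertex 1 are not connected in the tree, so the decomposition is invalid.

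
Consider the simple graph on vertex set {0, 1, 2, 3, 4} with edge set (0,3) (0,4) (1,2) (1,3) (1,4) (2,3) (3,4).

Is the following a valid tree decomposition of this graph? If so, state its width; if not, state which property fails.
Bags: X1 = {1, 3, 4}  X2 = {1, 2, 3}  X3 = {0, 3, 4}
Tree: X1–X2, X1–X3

Vertex coverage: the bags together contain {0, 1, 2, 3, 4}, the full vertex set. Edge coverage: each edge of G has both endpoints in at least one bag. Running intersection: for every vertex, the bags containing it form a connected subtree. All three properties hold, so this is a valid tree decomposition of width max|bag| − 1 = 2, and hence tw(G) ≤ 2.

Yes; width 2.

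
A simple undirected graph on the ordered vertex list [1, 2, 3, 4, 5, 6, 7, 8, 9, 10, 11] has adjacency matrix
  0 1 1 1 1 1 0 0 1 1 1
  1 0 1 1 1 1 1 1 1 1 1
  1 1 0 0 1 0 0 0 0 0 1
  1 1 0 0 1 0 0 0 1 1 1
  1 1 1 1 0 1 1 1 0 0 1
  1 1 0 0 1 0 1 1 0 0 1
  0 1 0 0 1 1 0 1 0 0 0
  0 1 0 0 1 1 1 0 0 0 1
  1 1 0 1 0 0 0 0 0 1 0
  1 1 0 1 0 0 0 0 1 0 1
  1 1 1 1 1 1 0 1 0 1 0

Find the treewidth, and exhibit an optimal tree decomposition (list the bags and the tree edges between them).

Every bag has size at most 5, so the width is 5 − 1 = 4 and tw(G) ≤ 4. Conversely, {2, 5, 6, 8, 11} is a clique of size 5, and the vertices of any clique must share a bag in every tree decomposition; so some bag has ≥ 5 vertices and tw(G) ≥ 4. The upper and lower bounds meet at 4, so that is the treewidth.

Treewidth 4.
Bags: B1 = {1, 2, 5, 6, 11}  B2 = {1, 2, 4, 5, 11}  B3 = {2, 5, 6, 8, 11}  B4 = {1, 2, 4, 10, 11}  B5 = {2, 5, 6, 7, 8}  B6 = {1, 2, 4, 9, 10}  B7 = {1, 2, 3, 5, 11}
Tree: B1–B2, B1–B3, B2–B4, B3–B5, B4–B6, B1–B7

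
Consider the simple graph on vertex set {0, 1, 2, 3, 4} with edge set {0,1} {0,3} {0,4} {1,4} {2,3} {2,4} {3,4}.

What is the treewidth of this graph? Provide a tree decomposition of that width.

Treewidth 2.
Bags: B1 = {2, 3, 4}  B2 = {0, 3, 4}  B3 = {0, 1, 4}
Tree: B1–B2, B2–B3

Every bag has size at most 3, so the width is 3 − 1 = 2 and tw(G) ≤ 2. Conversely, {0, 1, 4} is a clique of size 3, and the vertices of any clique must share a bag in every tree decomposition; so some bag has ≥ 3 vertices and tw(G) ≥ 2. Therefore the treewidth is 2.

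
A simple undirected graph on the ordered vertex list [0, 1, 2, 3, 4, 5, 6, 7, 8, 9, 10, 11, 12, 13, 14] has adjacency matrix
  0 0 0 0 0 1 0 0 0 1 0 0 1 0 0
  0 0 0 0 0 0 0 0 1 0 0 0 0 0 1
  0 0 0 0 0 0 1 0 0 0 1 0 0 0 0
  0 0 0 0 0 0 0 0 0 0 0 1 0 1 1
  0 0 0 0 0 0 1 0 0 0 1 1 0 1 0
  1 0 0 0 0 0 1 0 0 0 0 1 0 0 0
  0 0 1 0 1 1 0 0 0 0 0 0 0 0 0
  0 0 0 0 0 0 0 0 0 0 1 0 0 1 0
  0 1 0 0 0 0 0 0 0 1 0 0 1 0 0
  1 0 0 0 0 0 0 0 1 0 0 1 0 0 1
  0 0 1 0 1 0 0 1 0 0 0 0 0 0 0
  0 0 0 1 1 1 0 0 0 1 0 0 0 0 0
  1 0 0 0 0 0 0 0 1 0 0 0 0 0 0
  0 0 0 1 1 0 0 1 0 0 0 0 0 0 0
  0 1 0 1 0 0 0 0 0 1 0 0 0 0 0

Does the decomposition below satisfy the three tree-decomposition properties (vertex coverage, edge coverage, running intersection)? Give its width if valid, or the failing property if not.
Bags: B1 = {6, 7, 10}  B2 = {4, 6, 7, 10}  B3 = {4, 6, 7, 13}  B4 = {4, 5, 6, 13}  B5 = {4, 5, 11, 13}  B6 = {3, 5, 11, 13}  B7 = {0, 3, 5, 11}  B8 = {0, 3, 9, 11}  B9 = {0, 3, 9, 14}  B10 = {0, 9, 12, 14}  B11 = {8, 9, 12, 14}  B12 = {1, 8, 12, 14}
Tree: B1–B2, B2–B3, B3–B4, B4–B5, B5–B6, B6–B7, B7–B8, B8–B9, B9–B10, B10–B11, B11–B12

No — vertex 2 appears in no bag.

A tree decomposition must satisfy three properties: every vertex lies in some bag; for every edge, both endpoints lie together in some bag; and for every vertex, the bags containing it form a connected subtree. Here vertex 2 appears in no bag, so the decomposition is invalid.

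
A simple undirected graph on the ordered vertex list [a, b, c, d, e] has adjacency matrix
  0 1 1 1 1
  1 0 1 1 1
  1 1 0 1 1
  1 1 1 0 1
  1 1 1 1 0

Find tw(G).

A width-4 tree decomposition is:
Bags: B1 = {a, b, c, d, e}
Tree: (single bag)
A single bag containing all 5 vertices is trivially a valid decomposition of width 4. For the lower bound, the 5 vertices {a, b, c, d, e} are pairwise adjacent, and any tree decomposition puts a clique entirely inside one bag — forcing width ≥ 4. The upper and lower bounds meet at 4, so that is the treewidth.

4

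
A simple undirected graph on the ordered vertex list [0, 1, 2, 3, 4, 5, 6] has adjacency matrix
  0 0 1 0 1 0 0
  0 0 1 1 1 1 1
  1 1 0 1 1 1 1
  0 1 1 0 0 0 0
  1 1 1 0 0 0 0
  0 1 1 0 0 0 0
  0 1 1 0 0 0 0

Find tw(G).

A width-2 tree decomposition is:
Bags: B1 = {1, 2, 5}  B2 = {1, 2, 4}  B3 = {1, 2, 6}  B4 = {1, 2, 3}  B5 = {0, 2, 4}
Tree: B1–B2, B2–B3, B2–B4, B2–B5
Each bag holds 3 vertices, so the decomposition has width 2, which upper-bounds the treewidth. On the other hand G contains the 3-clique {0, 2, 4}. A clique must lie in a single bag of any decomposition, so no decomposition can have width below 2. Therefore the treewidth is 2.

2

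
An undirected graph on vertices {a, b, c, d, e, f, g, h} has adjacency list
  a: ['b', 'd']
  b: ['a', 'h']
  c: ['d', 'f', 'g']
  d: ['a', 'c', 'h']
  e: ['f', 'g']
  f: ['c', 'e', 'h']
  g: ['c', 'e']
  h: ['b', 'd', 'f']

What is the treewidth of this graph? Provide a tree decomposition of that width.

Each bag holds 3 vertices, so the decomposition has width 2, which upper-bounds the treewidth. The edges g–e–f–c–g form a cycle, so G is not a tree and its treewidth is at least 2. The upper and lower bounds meet at 2, so that is the treewidth.

Treewidth 2.
One such decomposition:
Bags: B1 = {c, e, g}  B2 = {c, e, f}  B3 = {c, d, f}  B4 = {d, f, h}  B5 = {a, d, h}  B6 = {a, b, h}
Tree: B1–B2, B2–B3, B3–B4, B4–B5, B5–B6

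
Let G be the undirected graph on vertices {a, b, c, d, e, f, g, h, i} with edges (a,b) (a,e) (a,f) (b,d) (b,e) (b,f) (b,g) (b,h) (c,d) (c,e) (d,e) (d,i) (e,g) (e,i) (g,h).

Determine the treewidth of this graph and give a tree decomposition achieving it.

Treewidth 2.
One such decomposition:
Bags: B1 = {b, d, e}  B2 = {a, b, e}  B3 = {a, b, f}  B4 = {b, e, g}  B5 = {b, g, h}  B6 = {c, d, e}  B7 = {d, e, i}
Tree: B1–B2, B2–B3, B1–B4, B4–B5, B1–B6, B1–B7

The largest bag has 3 vertices, giving width 2; this decomposition certifies tw(G) ≤ 2. For the lower bound, the 3 vertices {c, d, e} are pairwise adjacent, and any tree decomposition puts a clique entirely inside one bag — forcing width ≥ 2. Combining the bounds, tw(G) = 2.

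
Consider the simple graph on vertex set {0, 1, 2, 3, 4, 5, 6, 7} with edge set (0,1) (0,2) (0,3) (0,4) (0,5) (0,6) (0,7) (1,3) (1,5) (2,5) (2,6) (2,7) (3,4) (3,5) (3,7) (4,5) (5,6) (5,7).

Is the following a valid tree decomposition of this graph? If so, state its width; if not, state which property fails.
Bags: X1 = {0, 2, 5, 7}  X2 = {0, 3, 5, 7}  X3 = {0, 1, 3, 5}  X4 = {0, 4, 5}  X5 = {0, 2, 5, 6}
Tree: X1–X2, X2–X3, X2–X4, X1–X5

No — edge (3,4) lies in no bag.

A tree decomposition must satisfy three properties: every vertex lies in some bag; for every edge, both endpoints lie together in some bag; and for every vertex, the bags containing it form a connected subtree. Here edge (3,4) lies in no bag, so the decomposition is invalid.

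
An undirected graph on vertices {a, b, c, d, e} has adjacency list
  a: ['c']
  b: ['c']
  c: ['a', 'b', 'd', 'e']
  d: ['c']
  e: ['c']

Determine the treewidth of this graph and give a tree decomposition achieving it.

The largest bag has 2 vertices, giving width 1; this decomposition certifies tw(G) ≤ 1. Any graph with an edge has treewidth ≥ 1, and G has the edge d–c. Combining the bounds, tw(G) = 1.

Treewidth 1.
One optimal decomposition is:
Bags: B1 = {c, d}  B2 = {c, e}  B3 = {b, c}  B4 = {a, c}
Tree: B1–B2, B2–B3, B3–B4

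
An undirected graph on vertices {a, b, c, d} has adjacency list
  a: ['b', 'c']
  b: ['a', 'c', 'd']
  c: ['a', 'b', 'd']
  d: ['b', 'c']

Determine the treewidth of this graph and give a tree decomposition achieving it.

Treewidth 2.
One such decomposition:
Bags: B1 = {b, c, d}  B2 = {a, b, c}
Tree: B1–B2

Every bag has size at most 3, so the width is 3 − 1 = 2 and tw(G) ≤ 2. On the other hand G contains the 3-clique {b, c, d}. A clique must lie in a single bag of any decomposition, so no decomposition can have width below 2. The upper and lower bounds meet at 2, so that is the treewidth.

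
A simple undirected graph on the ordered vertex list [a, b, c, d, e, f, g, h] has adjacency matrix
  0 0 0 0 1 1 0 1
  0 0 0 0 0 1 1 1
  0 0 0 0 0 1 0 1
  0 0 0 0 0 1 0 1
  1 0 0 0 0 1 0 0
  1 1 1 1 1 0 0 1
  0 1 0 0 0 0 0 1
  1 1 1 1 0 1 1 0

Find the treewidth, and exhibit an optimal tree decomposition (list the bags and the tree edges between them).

Each bag holds 3 vertices, so the decomposition has width 2, which upper-bounds the treewidth. On the other hand G contains the 3-clique {b, g, h}. A clique must lie in a single bag of any decomposition, so no decomposition can have width below 2. The upper and lower bounds meet at 2, so that is the treewidth.

Treewidth 2.
One such decomposition:
Bags: B1 = {a, f, h}  B2 = {a, e, f}  B3 = {b, f, h}  B4 = {d, f, h}  B5 = {b, g, h}  B6 = {c, f, h}
Tree: B1–B2, B1–B3, B1–B4, B3–B5, B3–B6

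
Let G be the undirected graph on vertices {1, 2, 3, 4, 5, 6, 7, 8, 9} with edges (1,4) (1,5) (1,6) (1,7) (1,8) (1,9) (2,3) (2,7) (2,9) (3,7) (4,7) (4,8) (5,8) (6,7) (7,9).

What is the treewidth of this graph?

2

A width-2 tree decomposition is:
Bags: B1 = {1, 6, 7}  B2 = {1, 4, 7}  B3 = {1, 4, 8}  B4 = {1, 5, 8}  B5 = {1, 7, 9}  B6 = {2, 7, 9}  B7 = {2, 3, 7}
Tree: B1–B2, B2–B3, B3–B4, B2–B5, B5–B6, B6–B7
Each bag holds 3 vertices, so the decomposition has width 2, which upper-bounds the treewidth. For the lower bound, the 3 vertices {1, 4, 8} are pairwise adjacent, and any tree decomposition puts a clique entirely inside one bag — forcing width ≥ 2. The upper and lower bounds meet at 2, so that is the treewidth.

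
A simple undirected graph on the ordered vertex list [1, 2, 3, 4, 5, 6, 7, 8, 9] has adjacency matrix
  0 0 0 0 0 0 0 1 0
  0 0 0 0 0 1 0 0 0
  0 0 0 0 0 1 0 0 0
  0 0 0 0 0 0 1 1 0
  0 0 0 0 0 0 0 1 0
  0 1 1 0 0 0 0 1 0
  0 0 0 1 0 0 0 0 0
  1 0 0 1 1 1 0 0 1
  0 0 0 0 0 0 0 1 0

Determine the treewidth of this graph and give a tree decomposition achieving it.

Each bag holds 2 vertices, so the decomposition has width 1, which upper-bounds the treewidth. Any graph with an edge has treewidth ≥ 1, and G has the edge 8–1. Therefore the treewidth is 1.

Treewidth 1.
Bags: B1 = {1, 8}  B2 = {6, 8}  B3 = {4, 8}  B4 = {3, 6}  B5 = {5, 8}  B6 = {2, 6}  B7 = {4, 7}  B8 = {8, 9}
Tree: B1–B2, B1–B3, B2–B4, B1–B5, B2–B6, B3–B7, B5–B8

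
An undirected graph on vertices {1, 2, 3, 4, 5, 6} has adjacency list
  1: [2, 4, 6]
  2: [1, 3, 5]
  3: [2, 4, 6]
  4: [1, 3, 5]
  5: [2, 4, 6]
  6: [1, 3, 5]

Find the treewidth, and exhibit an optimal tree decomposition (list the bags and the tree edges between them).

Every bag has size at most 4, so the width is 4 − 1 = 3 and tw(G) ≤ 3. For the lower bound: the 4 vertex sets {2,5}, {3,6}, {1}, {4} are disjoint, each induces a connected subgraph, and every pair is joined by at least one edge of G. Contracting each set to a single vertex therefore yields K_{4} as a minor, and since treewidth is minor-monotone, tw(G) ≥ tw(K_{4}) = 3. Therefore the treewidth is 3.

Treewidth 3.
One optimal decomposition is:
Bags: B1 = {1, 2, 3, 5}  B2 = {1, 3, 5, 6}  B3 = {1, 3, 4, 5}
Tree: B1–B2, B2–B3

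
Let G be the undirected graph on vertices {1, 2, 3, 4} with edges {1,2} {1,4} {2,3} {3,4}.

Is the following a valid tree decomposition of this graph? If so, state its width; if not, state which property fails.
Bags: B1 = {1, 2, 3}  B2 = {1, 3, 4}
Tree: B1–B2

Checking the three conditions: (i) the bags cover all of {1, 2, 3, 4}; (ii) for each edge, some bag contains both endpoints; (iii) the bags containing any fixed vertex form a subtree. All hold, so the decomposition is valid with width 3 − 1 = 2.

Yes; width 2.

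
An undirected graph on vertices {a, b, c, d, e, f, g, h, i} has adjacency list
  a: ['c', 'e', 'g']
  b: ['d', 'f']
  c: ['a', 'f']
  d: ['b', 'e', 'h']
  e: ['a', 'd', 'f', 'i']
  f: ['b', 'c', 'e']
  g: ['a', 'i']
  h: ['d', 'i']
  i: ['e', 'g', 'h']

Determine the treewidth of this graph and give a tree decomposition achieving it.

Treewidth 3.
One optimal decomposition is:
Bags: B1 = {a, c, f, g}  B2 = {a, e, f, g}  B3 = {e, f, g, i}  B4 = {b, e, f, i}  B5 = {b, d, e, i}  B6 = {b, d, h, i}
Tree: B1–B2, B2–B3, B3–B4, B4–B5, B5–B6

Each bag holds 4 vertices, so the decomposition has width 3, which upper-bounds the treewidth. For the lower bound: the 4 vertex sets {a,c,g}, {f}, {e}, {b,d,h,i} are disjoint, each induces a connected subgraph, and every pair is joined by at least one edge of G. Contracting each set to a single vertex therefore yields K_{4} as a minor, and since treewidth is minor-monotone, tw(G) ≥ tw(K_{4}) = 3. Combining the bounds, tw(G) = 3.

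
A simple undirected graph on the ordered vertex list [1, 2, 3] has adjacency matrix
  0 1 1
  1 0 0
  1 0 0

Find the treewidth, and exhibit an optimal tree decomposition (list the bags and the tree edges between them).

Treewidth 1.
Bags: B1 = {1, 3}  B2 = {1, 2}
Tree: B1–B2

The largest bag has 2 vertices, giving width 1; this decomposition certifies tw(G) ≤ 1. G has an edge, so its treewidth is at least 1. Therefore the treewidth is 1.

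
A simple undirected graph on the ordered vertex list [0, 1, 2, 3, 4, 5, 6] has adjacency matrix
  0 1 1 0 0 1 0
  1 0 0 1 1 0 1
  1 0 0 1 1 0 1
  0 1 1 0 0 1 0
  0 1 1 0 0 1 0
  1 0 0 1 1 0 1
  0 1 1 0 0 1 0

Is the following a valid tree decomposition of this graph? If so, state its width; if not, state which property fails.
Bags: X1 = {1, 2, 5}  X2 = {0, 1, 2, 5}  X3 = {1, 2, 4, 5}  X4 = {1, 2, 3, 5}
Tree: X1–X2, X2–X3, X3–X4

A tree decomposition must satisfy three properties: every vertex lies in some bag; for every edge, both endpoints lie together in some bag; and for every vertex, the bags containing it form a connected subtree. Here vertex 6 appears in no bag, so the decomposition is invalid.

No — vertex 6 appears in no bag.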